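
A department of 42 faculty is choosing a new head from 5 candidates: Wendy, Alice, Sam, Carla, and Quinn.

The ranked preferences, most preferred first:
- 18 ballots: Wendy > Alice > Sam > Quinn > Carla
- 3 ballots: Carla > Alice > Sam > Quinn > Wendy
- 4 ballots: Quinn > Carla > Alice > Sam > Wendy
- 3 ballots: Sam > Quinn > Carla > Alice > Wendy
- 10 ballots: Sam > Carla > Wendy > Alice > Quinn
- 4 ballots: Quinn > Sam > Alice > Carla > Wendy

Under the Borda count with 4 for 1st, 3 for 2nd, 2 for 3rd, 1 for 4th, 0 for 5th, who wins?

Wendy: 18×4 + 3×0 + 4×0 + 3×0 + 10×2 + 4×0 = 92
Alice: 18×3 + 3×3 + 4×2 + 3×1 + 10×1 + 4×2 = 92
Sam: 18×2 + 3×2 + 4×1 + 3×4 + 10×4 + 4×3 = 110
Carla: 18×0 + 3×4 + 4×3 + 3×2 + 10×3 + 4×1 = 64
Quinn: 18×1 + 3×1 + 4×4 + 3×3 + 10×0 + 4×4 = 62

Sam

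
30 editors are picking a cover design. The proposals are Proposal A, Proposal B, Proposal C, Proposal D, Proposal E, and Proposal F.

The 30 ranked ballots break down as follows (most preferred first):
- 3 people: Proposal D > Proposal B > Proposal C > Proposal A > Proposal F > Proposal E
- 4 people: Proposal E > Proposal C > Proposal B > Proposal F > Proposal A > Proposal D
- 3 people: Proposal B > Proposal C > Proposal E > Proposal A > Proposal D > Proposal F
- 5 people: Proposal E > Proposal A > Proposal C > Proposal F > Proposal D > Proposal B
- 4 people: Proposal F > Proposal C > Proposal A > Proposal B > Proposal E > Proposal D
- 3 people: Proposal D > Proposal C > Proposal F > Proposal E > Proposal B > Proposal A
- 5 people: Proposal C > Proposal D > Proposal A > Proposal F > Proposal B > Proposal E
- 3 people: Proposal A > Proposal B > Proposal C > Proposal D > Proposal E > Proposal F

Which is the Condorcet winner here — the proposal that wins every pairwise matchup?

Proposal C vs Proposal A: 22–8
Proposal C vs Proposal B: 21–9
Proposal C vs Proposal D: 24–6
Proposal C vs Proposal E: 21–9
Proposal C vs Proposal F: 26–4
Proposal C beats every other proposal.

Proposal C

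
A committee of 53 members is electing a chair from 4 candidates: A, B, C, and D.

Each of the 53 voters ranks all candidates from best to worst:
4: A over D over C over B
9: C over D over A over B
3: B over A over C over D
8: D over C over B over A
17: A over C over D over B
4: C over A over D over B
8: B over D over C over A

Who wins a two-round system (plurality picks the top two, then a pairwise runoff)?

Round 1 first-place votes: A 21, B 11, C 13, D 8. A and C advance.
Runoff: A is ranked above C on 24 ballots, C above A on 29.

C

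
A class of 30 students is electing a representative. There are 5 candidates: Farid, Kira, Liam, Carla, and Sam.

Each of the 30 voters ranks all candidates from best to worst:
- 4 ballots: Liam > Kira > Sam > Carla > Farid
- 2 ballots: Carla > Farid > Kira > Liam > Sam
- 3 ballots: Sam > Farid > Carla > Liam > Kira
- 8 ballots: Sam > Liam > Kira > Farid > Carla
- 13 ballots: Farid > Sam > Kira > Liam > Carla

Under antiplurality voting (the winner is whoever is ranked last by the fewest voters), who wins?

Liam

Last-place votes: Farid 4, Kira 3, Liam 0, Carla 21, Sam 2.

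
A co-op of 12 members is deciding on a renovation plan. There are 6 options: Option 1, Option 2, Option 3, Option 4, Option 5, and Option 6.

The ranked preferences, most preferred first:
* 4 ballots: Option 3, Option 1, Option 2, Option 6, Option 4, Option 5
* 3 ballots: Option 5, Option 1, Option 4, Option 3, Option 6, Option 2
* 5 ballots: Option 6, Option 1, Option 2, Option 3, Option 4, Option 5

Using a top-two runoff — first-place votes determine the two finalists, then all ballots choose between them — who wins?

Option 3

Round 1 first-place votes: Option 1 0, Option 2 0, Option 3 4, Option 4 0, Option 5 3, Option 6 5. Option 6 and Option 3 advance.
Runoff: Option 6 is ranked above Option 3 on 5 ballots, Option 3 above Option 6 on 7.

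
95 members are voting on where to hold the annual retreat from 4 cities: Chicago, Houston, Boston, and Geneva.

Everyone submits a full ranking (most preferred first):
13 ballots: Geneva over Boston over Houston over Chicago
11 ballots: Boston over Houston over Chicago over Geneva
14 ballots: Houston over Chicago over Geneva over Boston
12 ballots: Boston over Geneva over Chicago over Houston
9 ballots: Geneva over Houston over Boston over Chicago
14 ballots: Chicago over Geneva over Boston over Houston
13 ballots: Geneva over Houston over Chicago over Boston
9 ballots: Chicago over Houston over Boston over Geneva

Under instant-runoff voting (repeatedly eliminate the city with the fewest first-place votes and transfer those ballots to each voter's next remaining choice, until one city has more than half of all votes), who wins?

Chicago

Round 1: Chicago 23, Houston 14, Boston 23, Geneva 35. Houston eliminated.
Round 2: Chicago 37, Boston 23, Geneva 35. Boston eliminated.
Round 3: Chicago 48, Geneva 47. Chicago has a majority (≥48).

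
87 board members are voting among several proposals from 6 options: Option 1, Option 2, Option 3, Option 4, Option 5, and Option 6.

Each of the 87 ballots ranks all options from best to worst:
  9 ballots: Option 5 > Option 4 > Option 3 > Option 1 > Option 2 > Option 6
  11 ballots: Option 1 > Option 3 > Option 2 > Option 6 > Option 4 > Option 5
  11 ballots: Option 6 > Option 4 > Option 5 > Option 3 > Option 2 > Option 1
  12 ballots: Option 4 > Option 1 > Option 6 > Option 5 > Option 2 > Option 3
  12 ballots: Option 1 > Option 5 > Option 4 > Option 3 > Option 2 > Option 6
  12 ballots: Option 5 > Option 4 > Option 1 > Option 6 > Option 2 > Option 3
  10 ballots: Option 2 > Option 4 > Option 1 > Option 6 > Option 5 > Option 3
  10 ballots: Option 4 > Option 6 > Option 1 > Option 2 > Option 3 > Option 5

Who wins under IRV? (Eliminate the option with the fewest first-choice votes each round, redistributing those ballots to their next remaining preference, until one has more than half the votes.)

Round 1: Option 1 23, Option 2 10, Option 3 0, Option 4 22, Option 5 21, Option 6 11. Option 3 eliminated.
Round 2: Option 1 23, Option 2 10, Option 4 22, Option 5 21, Option 6 11. Option 2 eliminated.
Round 3: Option 1 23, Option 4 32, Option 5 21, Option 6 11. Option 6 eliminated.
Round 4: Option 1 23, Option 4 43, Option 5 21. Option 5 eliminated.
Round 5: Option 1 23, Option 4 64. Option 4 has a majority (≥44).

Option 4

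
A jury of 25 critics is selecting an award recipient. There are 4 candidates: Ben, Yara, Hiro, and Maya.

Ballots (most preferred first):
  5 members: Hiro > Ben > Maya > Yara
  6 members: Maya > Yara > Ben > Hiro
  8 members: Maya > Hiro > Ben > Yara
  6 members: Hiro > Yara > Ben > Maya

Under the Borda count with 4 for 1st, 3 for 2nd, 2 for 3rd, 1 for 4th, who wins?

Hiro

Ben: 5×3 + 6×2 + 8×2 + 6×2 = 55
Yara: 5×1 + 6×3 + 8×1 + 6×3 = 49
Hiro: 5×4 + 6×1 + 8×3 + 6×4 = 74
Maya: 5×2 + 6×4 + 8×4 + 6×1 = 72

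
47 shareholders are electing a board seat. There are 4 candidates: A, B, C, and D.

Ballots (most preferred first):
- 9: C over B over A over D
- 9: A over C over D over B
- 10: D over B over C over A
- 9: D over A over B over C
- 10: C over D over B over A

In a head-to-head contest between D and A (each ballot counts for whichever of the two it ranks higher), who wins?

D

D is ranked above A on 29 ballots; A above D on 18.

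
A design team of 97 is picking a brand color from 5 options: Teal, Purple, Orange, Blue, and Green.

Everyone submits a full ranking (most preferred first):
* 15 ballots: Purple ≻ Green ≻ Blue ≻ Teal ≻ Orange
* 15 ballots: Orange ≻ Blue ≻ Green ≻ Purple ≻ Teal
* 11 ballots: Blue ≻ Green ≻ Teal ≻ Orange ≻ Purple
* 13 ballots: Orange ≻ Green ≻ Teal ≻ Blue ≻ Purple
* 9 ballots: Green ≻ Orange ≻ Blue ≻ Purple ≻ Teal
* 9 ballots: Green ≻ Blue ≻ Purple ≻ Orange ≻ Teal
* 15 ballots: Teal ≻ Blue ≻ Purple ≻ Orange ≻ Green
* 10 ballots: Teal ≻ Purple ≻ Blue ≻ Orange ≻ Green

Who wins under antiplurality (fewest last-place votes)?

Last-place votes: Teal 33, Purple 24, Orange 15, Blue 0, Green 25.

Blue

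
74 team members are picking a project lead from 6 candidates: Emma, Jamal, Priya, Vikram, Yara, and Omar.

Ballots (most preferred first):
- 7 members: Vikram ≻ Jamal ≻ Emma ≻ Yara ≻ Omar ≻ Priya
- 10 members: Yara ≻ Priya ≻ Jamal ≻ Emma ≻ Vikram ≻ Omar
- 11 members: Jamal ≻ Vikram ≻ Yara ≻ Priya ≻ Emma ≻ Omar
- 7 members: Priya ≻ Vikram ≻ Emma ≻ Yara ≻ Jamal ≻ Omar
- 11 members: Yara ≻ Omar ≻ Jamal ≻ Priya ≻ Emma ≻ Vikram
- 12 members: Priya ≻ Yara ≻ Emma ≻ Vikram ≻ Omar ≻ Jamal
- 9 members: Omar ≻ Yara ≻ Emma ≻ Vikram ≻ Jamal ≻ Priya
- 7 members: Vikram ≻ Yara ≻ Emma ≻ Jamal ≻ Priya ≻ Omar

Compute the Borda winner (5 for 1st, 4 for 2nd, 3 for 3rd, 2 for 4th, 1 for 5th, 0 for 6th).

Emma: 7×3 + 10×2 + 11×1 + 7×3 + 11×1 + 12×3 + 9×3 + 7×3 = 168
Jamal: 7×4 + 10×3 + 11×5 + 7×1 + 11×3 + 12×0 + 9×1 + 7×2 = 176
Priya: 7×0 + 10×4 + 11×2 + 7×5 + 11×2 + 12×5 + 9×0 + 7×1 = 186
Vikram: 7×5 + 10×1 + 11×4 + 7×4 + 11×0 + 12×2 + 9×2 + 7×5 = 194
Yara: 7×2 + 10×5 + 11×3 + 7×2 + 11×5 + 12×4 + 9×4 + 7×4 = 278
Omar: 7×1 + 10×0 + 11×0 + 7×0 + 11×4 + 12×1 + 9×5 + 7×0 = 108

Yara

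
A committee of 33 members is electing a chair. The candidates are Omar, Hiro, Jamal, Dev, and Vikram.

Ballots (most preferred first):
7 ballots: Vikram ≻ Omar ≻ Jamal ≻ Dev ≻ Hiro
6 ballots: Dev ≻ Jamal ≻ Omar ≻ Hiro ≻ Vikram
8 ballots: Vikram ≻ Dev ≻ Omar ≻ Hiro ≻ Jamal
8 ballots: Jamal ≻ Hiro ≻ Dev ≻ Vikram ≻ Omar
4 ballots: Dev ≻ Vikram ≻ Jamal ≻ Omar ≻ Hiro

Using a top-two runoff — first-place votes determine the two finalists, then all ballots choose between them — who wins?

Round 1 first-place votes: Omar 0, Hiro 0, Jamal 8, Dev 10, Vikram 15. Vikram and Dev advance.
Runoff: Vikram is ranked above Dev on 15 ballots, Dev above Vikram on 18.

Dev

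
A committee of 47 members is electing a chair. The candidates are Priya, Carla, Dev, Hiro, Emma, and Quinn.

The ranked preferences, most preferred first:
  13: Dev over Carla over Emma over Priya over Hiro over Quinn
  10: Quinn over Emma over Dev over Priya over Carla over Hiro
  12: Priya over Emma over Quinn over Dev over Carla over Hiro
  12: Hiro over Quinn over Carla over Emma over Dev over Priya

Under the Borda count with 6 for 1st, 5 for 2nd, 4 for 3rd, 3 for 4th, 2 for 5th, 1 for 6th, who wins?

Priya: 13×3 + 10×3 + 12×6 + 12×1 = 153
Carla: 13×5 + 10×2 + 12×2 + 12×4 = 157
Dev: 13×6 + 10×4 + 12×3 + 12×2 = 178
Hiro: 13×2 + 10×1 + 12×1 + 12×6 = 120
Emma: 13×4 + 10×5 + 12×5 + 12×3 = 198
Quinn: 13×1 + 10×6 + 12×4 + 12×5 = 181

Emma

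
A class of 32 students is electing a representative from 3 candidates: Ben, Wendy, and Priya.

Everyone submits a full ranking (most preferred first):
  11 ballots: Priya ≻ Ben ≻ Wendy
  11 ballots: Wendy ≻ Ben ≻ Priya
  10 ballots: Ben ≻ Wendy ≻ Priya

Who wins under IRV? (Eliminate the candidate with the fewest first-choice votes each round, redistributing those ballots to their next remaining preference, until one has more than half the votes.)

Wendy

Round 1: Ben 10, Wendy 11, Priya 11. Ben eliminated.
Round 2: Wendy 21, Priya 11. Wendy has a majority (≥17).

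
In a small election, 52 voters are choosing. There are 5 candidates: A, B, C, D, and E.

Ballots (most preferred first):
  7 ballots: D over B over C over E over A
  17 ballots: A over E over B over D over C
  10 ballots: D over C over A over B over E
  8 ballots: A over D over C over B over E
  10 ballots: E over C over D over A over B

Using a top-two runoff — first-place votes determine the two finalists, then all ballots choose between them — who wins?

D

Round 1 first-place votes: A 25, B 0, C 0, D 17, E 10. A and D advance.
Runoff: A is ranked above D on 25 ballots, D above A on 27.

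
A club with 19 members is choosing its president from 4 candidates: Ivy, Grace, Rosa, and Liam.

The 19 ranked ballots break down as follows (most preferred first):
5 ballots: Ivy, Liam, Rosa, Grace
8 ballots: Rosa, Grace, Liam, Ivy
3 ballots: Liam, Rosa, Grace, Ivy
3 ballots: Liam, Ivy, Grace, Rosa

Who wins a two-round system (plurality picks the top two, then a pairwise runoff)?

Liam

Round 1 first-place votes: Ivy 5, Grace 0, Rosa 8, Liam 6. Rosa and Liam advance.
Runoff: Rosa is ranked above Liam on 8 ballots, Liam above Rosa on 11.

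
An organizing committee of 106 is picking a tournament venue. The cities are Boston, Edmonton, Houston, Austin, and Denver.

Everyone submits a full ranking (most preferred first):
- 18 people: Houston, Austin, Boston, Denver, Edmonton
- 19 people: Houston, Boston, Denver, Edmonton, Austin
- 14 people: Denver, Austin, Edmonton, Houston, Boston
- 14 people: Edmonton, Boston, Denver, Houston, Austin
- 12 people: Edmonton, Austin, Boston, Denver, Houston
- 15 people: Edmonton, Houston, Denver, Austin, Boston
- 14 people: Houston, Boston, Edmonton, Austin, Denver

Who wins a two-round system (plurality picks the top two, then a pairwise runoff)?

Edmonton

Round 1 first-place votes: Boston 0, Edmonton 41, Houston 51, Austin 0, Denver 14. Houston and Edmonton advance.
Runoff: Houston is ranked above Edmonton on 51 ballots, Edmonton above Houston on 55.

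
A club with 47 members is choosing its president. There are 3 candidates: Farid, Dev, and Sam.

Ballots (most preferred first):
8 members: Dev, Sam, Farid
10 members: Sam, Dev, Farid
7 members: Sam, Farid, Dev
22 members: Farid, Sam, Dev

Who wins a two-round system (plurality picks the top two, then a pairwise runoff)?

Sam

Round 1 first-place votes: Farid 22, Dev 8, Sam 17. Farid and Sam advance.
Runoff: Farid is ranked above Sam on 22 ballots, Sam above Farid on 25.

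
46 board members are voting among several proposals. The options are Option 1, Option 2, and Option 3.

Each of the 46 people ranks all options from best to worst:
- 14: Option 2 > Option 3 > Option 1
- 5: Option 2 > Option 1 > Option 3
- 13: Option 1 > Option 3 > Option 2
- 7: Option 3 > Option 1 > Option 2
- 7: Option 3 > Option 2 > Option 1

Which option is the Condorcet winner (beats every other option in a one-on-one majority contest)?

Option 3 vs Option 1: 28–18
Option 3 vs Option 2: 27–19
Option 3 beats every other option.

Option 3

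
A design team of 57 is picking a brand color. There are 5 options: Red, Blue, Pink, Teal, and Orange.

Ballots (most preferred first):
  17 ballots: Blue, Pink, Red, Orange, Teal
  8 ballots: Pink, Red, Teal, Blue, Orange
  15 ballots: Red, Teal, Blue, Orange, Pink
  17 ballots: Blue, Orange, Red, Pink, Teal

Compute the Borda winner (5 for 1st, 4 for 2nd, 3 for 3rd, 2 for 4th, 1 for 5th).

Blue

Red: 17×3 + 8×4 + 15×5 + 17×3 = 209
Blue: 17×5 + 8×2 + 15×3 + 17×5 = 231
Pink: 17×4 + 8×5 + 15×1 + 17×2 = 157
Teal: 17×1 + 8×3 + 15×4 + 17×1 = 118
Orange: 17×2 + 8×1 + 15×2 + 17×4 = 140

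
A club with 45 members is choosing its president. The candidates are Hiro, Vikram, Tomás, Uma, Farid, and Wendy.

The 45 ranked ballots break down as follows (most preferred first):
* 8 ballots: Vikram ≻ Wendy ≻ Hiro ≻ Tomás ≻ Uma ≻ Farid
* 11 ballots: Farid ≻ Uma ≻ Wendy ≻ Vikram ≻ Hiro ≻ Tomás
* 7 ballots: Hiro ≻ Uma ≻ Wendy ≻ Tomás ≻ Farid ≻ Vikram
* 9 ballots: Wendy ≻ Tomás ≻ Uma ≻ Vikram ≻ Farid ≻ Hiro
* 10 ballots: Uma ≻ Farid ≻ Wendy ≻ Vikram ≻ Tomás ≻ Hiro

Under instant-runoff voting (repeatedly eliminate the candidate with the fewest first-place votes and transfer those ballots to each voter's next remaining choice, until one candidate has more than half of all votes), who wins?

Round 1: Hiro 7, Vikram 8, Tomás 0, Uma 10, Farid 11, Wendy 9. Tomás eliminated.
Round 2: Hiro 7, Vikram 8, Uma 10, Farid 11, Wendy 9. Hiro eliminated.
Round 3: Vikram 8, Uma 17, Farid 11, Wendy 9. Vikram eliminated.
Round 4: Uma 17, Farid 11, Wendy 17. Farid eliminated.
Round 5: Uma 28, Wendy 17. Uma has a majority (≥23).

Uma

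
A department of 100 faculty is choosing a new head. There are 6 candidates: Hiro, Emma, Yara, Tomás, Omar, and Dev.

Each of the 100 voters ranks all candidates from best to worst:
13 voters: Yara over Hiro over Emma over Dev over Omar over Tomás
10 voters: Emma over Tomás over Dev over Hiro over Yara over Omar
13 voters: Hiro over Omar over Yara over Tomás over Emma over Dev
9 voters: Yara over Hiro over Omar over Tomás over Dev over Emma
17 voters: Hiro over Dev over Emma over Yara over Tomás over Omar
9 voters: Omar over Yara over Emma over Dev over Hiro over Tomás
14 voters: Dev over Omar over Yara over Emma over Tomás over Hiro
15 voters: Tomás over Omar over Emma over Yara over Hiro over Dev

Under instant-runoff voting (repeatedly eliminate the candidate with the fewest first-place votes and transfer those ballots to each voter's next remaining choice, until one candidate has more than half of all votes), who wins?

Yara

Round 1: Hiro 30, Emma 10, Yara 22, Tomás 15, Omar 9, Dev 14. Omar eliminated.
Round 2: Hiro 30, Emma 10, Yara 31, Tomás 15, Dev 14. Emma eliminated.
Round 3: Hiro 30, Yara 31, Tomás 25, Dev 14. Dev eliminated.
Round 4: Hiro 30, Yara 45, Tomás 25. Tomás eliminated.
Round 5: Hiro 40, Yara 60. Yara has a majority (≥51).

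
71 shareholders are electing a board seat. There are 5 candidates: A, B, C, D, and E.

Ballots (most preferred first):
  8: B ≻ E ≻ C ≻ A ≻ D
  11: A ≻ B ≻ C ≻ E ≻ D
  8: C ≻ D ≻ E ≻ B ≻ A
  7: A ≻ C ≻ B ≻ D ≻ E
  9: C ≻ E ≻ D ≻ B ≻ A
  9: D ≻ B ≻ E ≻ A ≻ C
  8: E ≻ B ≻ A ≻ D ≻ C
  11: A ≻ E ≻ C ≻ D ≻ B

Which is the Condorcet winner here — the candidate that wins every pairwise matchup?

E vs A: 42–29
E vs B: 36–35
E vs C: 36–35
E vs D: 47–24
E beats every other candidate.

E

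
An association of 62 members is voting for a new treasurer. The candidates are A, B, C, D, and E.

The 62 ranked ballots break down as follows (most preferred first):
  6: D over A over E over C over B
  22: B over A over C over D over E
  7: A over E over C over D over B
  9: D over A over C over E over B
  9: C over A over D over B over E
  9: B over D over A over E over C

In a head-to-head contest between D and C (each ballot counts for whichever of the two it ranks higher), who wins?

C

D is ranked above C on 24 ballots; C above D on 38.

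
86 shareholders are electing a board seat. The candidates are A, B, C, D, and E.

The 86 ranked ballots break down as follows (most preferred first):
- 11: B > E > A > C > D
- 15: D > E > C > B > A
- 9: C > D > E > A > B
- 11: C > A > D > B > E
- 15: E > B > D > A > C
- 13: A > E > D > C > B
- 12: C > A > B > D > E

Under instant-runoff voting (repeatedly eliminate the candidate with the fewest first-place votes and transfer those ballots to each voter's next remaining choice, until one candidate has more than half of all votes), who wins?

E

Round 1: A 13, B 11, C 32, D 15, E 15. B eliminated.
Round 2: A 13, C 32, D 15, E 26. A eliminated.
Round 3: C 32, D 15, E 39. D eliminated.
Round 4: C 32, E 54. E has a majority (≥44).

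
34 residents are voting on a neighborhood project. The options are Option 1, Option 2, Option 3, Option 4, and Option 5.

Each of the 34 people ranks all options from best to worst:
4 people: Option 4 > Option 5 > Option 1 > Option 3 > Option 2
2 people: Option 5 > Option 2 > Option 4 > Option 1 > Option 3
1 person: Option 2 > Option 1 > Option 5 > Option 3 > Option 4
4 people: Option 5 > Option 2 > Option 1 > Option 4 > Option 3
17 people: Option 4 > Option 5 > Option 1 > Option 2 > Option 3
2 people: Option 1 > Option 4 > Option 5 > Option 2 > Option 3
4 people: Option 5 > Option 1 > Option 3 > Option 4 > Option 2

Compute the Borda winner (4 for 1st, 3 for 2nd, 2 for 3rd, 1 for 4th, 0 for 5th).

Option 1: 4×2 + 2×1 + 1×3 + 4×2 + 17×2 + 2×4 + 4×3 = 75
Option 2: 4×0 + 2×3 + 1×4 + 4×3 + 17×1 + 2×1 + 4×0 = 41
Option 3: 4×1 + 2×0 + 1×1 + 4×0 + 17×0 + 2×0 + 4×2 = 13
Option 4: 4×4 + 2×2 + 1×0 + 4×1 + 17×4 + 2×3 + 4×1 = 102
Option 5: 4×3 + 2×4 + 1×2 + 4×4 + 17×3 + 2×2 + 4×4 = 109

Option 5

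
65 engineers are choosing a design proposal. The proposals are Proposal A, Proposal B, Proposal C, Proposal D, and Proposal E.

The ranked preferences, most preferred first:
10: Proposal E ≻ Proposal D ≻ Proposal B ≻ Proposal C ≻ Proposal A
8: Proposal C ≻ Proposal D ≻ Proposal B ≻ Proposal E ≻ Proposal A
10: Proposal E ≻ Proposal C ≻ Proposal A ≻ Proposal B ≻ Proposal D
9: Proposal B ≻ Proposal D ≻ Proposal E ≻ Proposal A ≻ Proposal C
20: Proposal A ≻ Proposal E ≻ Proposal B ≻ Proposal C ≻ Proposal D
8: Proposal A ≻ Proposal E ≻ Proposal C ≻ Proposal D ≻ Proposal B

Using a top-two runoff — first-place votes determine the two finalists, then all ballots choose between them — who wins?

Proposal E

Round 1 first-place votes: Proposal A 28, Proposal B 9, Proposal C 8, Proposal D 0, Proposal E 20. Proposal A and Proposal E advance.
Runoff: Proposal A is ranked above Proposal E on 28 ballots, Proposal E above Proposal A on 37.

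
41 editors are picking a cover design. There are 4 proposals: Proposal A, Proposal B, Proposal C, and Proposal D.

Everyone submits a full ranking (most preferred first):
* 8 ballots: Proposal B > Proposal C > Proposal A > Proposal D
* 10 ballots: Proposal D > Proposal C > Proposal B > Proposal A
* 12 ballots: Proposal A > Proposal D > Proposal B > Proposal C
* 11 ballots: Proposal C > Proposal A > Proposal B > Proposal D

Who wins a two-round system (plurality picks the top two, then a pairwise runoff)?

Round 1 first-place votes: Proposal A 12, Proposal B 8, Proposal C 11, Proposal D 10. Proposal A and Proposal C advance.
Runoff: Proposal A is ranked above Proposal C on 12 ballots, Proposal C above Proposal A on 29.

Proposal C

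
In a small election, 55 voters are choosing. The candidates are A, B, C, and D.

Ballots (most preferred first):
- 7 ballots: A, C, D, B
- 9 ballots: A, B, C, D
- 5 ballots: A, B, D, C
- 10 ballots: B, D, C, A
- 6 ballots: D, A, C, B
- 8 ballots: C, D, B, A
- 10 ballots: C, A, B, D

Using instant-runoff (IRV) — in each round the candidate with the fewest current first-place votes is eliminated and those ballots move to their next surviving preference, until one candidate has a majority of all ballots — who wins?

C

Round 1: A 21, B 10, C 18, D 6. D eliminated.
Round 2: A 27, B 10, C 18. B eliminated.
Round 3: A 27, C 28. C has a majority (≥28).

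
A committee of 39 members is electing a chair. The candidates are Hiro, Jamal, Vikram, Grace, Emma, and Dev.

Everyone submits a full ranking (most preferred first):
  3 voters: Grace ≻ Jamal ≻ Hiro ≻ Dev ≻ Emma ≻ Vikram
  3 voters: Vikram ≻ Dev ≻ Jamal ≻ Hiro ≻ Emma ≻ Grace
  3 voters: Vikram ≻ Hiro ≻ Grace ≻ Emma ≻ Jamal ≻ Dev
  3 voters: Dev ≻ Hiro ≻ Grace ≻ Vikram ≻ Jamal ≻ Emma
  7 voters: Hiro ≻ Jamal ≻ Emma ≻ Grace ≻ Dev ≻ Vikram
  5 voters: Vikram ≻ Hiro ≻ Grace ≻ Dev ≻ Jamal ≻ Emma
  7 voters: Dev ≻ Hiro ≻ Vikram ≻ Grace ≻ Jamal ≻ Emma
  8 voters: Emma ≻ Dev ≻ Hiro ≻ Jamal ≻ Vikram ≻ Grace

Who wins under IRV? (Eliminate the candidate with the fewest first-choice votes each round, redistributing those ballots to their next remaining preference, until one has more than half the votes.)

Dev

Round 1: Hiro 7, Jamal 0, Vikram 11, Grace 3, Emma 8, Dev 10. Jamal eliminated.
Round 2: Hiro 7, Vikram 11, Grace 3, Emma 8, Dev 10. Grace eliminated.
Round 3: Hiro 10, Vikram 11, Emma 8, Dev 10. Emma eliminated.
Round 4: Hiro 10, Vikram 11, Dev 18. Hiro eliminated.
Round 5: Vikram 11, Dev 28. Dev has a majority (≥20).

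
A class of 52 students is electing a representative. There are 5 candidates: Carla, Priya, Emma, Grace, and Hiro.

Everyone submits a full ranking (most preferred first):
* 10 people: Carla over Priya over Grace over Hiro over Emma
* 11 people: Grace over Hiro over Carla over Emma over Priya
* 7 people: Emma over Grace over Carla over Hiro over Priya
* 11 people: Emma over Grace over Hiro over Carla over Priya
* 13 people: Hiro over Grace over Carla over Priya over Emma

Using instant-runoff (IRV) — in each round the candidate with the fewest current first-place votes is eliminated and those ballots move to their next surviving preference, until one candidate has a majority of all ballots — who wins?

Grace

Round 1: Carla 10, Priya 0, Emma 18, Grace 11, Hiro 13. Priya eliminated.
Round 2: Carla 10, Emma 18, Grace 11, Hiro 13. Carla eliminated.
Round 3: Emma 18, Grace 21, Hiro 13. Hiro eliminated.
Round 4: Emma 18, Grace 34. Grace has a majority (≥27).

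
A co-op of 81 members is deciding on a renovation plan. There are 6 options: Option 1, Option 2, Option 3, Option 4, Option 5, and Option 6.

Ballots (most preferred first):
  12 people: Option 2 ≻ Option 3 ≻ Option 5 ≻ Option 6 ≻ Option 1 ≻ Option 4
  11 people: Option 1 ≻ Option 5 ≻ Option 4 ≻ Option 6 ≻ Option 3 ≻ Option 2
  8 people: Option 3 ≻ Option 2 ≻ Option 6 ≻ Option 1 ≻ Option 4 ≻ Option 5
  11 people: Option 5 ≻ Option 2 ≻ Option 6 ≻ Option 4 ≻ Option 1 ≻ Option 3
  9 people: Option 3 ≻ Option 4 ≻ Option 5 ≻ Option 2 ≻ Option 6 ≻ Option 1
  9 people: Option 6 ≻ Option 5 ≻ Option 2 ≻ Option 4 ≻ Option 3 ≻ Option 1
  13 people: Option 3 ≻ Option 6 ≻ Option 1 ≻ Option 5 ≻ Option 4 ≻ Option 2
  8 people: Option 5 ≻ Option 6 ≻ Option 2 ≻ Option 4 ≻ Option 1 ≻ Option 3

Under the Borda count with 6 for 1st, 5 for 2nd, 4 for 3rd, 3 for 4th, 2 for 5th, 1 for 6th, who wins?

Option 5

Option 1: 12×2 + 11×6 + 8×3 + 11×2 + 9×1 + 9×1 + 13×4 + 8×2 = 222
Option 2: 12×6 + 11×1 + 8×5 + 11×5 + 9×3 + 9×4 + 13×1 + 8×4 = 286
Option 3: 12×5 + 11×2 + 8×6 + 11×1 + 9×6 + 9×2 + 13×6 + 8×1 = 299
Option 4: 12×1 + 11×4 + 8×2 + 11×3 + 9×5 + 9×3 + 13×2 + 8×3 = 227
Option 5: 12×4 + 11×5 + 8×1 + 11×6 + 9×4 + 9×5 + 13×3 + 8×6 = 345
Option 6: 12×3 + 11×3 + 8×4 + 11×4 + 9×2 + 9×6 + 13×5 + 8×5 = 322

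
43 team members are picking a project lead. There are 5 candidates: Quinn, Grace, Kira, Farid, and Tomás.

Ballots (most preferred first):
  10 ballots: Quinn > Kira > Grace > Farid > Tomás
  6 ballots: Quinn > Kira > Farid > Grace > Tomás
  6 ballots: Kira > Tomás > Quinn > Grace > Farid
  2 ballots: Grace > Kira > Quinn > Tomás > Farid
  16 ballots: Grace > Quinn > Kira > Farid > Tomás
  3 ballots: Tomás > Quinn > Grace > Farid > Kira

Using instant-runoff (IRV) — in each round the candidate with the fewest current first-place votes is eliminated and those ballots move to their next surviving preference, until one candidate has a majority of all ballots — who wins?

Quinn

Round 1: Quinn 16, Grace 18, Kira 6, Farid 0, Tomás 3. Farid eliminated.
Round 2: Quinn 16, Grace 18, Kira 6, Tomás 3. Tomás eliminated.
Round 3: Quinn 19, Grace 18, Kira 6. Kira eliminated.
Round 4: Quinn 25, Grace 18. Quinn has a majority (≥22).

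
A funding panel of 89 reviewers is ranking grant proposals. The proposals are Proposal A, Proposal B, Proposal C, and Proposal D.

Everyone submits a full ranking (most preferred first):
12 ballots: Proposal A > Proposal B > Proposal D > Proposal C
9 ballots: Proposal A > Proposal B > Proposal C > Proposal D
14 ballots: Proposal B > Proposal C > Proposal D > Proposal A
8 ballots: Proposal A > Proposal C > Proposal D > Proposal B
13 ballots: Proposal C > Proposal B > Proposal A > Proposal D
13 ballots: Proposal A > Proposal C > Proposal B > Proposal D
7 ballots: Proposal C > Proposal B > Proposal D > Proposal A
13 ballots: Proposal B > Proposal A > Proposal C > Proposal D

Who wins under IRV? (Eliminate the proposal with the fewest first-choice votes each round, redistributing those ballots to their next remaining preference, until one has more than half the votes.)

Proposal B

Round 1: Proposal A 42, Proposal B 27, Proposal C 20, Proposal D 0. Proposal D eliminated.
Round 2: Proposal A 42, Proposal B 27, Proposal C 20. Proposal C eliminated.
Round 3: Proposal A 42, Proposal B 47. Proposal B has a majority (≥45).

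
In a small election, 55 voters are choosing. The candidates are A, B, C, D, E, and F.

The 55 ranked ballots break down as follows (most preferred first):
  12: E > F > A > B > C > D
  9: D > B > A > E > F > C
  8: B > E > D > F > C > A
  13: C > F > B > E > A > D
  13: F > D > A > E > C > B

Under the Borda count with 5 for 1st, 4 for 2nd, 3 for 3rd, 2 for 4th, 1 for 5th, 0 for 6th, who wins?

F

A: 12×3 + 9×3 + 8×0 + 13×1 + 13×3 = 115
B: 12×2 + 9×4 + 8×5 + 13×3 + 13×0 = 139
C: 12×1 + 9×0 + 8×1 + 13×5 + 13×1 = 98
D: 12×0 + 9×5 + 8×3 + 13×0 + 13×4 = 121
E: 12×5 + 9×2 + 8×4 + 13×2 + 13×2 = 162
F: 12×4 + 9×1 + 8×2 + 13×4 + 13×5 = 190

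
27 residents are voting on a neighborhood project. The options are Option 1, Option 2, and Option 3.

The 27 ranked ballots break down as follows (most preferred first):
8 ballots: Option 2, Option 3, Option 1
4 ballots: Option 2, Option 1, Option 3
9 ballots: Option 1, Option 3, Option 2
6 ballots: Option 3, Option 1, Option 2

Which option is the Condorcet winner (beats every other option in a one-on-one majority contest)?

Option 3 vs Option 1: 14–13
Option 3 vs Option 2: 15–12
Option 3 beats every other option.

Option 3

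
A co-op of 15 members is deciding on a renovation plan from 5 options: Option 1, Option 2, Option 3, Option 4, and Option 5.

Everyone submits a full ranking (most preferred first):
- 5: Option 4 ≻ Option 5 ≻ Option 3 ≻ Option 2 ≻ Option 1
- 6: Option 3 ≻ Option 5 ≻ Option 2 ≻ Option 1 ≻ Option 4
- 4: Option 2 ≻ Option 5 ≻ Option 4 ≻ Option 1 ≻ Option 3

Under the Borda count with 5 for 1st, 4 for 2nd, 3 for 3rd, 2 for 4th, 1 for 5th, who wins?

Option 1: 5×1 + 6×2 + 4×2 = 25
Option 2: 5×2 + 6×3 + 4×5 = 48
Option 3: 5×3 + 6×5 + 4×1 = 49
Option 4: 5×5 + 6×1 + 4×3 = 43
Option 5: 5×4 + 6×4 + 4×4 = 60

Option 5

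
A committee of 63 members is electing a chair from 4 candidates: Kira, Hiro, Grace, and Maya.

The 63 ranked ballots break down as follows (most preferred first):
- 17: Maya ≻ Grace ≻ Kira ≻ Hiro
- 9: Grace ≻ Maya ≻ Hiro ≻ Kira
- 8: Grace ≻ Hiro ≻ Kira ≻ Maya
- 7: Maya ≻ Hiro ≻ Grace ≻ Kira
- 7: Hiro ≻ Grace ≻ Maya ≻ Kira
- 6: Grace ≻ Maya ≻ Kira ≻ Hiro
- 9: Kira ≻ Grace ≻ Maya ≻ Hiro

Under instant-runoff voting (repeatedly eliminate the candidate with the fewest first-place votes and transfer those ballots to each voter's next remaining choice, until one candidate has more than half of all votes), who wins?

Round 1: Kira 9, Hiro 7, Grace 23, Maya 24. Hiro eliminated.
Round 2: Kira 9, Grace 30, Maya 24. Kira eliminated.
Round 3: Grace 39, Maya 24. Grace has a majority (≥32).

Grace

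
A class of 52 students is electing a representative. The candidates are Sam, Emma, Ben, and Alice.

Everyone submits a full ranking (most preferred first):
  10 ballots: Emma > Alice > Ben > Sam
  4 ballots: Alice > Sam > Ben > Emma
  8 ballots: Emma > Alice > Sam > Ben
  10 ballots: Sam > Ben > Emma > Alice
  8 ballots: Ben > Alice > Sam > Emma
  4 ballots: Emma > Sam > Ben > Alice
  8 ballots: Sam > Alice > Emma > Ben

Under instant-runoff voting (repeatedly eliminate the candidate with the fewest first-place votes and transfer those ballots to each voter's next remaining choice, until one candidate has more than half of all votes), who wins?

Round 1: Sam 18, Emma 22, Ben 8, Alice 4. Alice eliminated.
Round 2: Sam 22, Emma 22, Ben 8. Ben eliminated.
Round 3: Sam 30, Emma 22. Sam has a majority (≥27).

Sam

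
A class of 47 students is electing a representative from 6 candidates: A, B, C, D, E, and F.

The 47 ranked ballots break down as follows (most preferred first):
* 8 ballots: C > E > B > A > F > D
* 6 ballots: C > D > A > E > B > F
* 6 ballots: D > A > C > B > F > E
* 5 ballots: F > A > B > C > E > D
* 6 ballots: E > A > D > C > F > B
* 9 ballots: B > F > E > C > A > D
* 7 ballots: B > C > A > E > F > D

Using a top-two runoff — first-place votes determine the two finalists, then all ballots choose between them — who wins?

Round 1 first-place votes: A 0, B 16, C 14, D 6, E 6, F 5. B and C advance.
Runoff: B is ranked above C on 21 ballots, C above B on 26.

C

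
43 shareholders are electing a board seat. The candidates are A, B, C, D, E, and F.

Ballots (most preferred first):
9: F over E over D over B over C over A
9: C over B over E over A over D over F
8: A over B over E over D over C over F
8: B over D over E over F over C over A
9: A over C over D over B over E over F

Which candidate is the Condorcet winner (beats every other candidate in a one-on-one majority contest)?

B

B vs A: 26–17
B vs C: 25–18
B vs D: 25–18
B vs E: 34–9
B vs F: 34–9
B beats every other candidate.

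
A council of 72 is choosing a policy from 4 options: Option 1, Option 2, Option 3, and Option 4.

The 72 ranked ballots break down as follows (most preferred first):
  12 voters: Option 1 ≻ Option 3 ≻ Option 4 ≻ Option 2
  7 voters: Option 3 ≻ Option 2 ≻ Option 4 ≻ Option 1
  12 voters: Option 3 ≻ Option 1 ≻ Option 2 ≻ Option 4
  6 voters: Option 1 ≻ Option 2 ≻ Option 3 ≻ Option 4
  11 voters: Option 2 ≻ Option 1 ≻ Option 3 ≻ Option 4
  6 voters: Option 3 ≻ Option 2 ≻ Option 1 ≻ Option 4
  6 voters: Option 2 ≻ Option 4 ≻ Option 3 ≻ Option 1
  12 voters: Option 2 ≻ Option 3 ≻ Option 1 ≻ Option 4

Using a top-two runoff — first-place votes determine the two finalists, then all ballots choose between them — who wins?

Round 1 first-place votes: Option 1 18, Option 2 29, Option 3 25, Option 4 0. Option 2 and Option 3 advance.
Runoff: Option 2 is ranked above Option 3 on 35 ballots, Option 3 above Option 2 on 37.

Option 3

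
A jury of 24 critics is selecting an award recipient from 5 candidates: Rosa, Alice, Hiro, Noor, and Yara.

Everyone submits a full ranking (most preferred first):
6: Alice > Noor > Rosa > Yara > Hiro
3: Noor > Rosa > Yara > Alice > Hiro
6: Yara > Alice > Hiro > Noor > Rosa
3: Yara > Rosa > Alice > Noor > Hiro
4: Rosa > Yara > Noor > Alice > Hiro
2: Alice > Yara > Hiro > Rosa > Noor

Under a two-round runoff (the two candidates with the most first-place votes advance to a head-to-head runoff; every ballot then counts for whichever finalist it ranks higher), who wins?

Round 1 first-place votes: Rosa 4, Alice 8, Hiro 0, Noor 3, Yara 9. Yara and Alice advance.
Runoff: Yara is ranked above Alice on 16 ballots, Alice above Yara on 8.

Yara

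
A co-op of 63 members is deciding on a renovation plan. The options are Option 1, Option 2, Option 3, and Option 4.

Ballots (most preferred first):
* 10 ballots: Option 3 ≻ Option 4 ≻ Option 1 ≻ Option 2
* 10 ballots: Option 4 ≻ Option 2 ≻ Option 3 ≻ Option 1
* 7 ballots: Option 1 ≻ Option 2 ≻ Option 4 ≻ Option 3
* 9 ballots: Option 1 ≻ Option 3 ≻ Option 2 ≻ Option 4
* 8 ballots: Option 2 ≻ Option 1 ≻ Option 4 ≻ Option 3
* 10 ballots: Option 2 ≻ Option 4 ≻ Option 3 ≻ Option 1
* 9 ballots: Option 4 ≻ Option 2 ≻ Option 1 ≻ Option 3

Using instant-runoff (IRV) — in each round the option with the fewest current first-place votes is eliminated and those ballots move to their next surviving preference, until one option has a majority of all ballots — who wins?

Option 2

Round 1: Option 1 16, Option 2 18, Option 3 10, Option 4 19. Option 3 eliminated.
Round 2: Option 1 16, Option 2 18, Option 4 29. Option 1 eliminated.
Round 3: Option 2 34, Option 4 29. Option 2 has a majority (≥32).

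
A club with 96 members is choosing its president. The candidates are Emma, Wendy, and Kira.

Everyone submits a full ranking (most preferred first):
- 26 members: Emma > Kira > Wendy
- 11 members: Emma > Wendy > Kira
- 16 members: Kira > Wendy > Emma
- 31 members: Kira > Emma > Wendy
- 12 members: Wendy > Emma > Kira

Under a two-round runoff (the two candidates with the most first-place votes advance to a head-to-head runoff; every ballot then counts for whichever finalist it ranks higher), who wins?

Emma

Round 1 first-place votes: Emma 37, Wendy 12, Kira 47. Kira and Emma advance.
Runoff: Kira is ranked above Emma on 47 ballots, Emma above Kira on 49.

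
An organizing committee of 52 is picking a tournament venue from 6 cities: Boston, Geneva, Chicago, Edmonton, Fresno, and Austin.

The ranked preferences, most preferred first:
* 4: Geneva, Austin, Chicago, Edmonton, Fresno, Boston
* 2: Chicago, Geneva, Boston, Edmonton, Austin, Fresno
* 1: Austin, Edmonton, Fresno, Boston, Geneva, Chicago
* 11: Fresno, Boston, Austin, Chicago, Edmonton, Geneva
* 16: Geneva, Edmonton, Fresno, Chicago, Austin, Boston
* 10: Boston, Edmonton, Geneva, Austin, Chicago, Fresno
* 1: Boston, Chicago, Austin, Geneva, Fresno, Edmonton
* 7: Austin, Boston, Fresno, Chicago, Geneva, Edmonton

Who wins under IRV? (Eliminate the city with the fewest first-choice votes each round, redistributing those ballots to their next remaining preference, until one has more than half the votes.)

Boston

Round 1: Boston 11, Geneva 20, Chicago 2, Edmonton 0, Fresno 11, Austin 8. Edmonton eliminated.
Round 2: Boston 11, Geneva 20, Chicago 2, Fresno 11, Austin 8. Chicago eliminated.
Round 3: Boston 11, Geneva 22, Fresno 11, Austin 8. Austin eliminated.
Round 4: Boston 18, Geneva 22, Fresno 12. Fresno eliminated.
Round 5: Boston 30, Geneva 22. Boston has a majority (≥27).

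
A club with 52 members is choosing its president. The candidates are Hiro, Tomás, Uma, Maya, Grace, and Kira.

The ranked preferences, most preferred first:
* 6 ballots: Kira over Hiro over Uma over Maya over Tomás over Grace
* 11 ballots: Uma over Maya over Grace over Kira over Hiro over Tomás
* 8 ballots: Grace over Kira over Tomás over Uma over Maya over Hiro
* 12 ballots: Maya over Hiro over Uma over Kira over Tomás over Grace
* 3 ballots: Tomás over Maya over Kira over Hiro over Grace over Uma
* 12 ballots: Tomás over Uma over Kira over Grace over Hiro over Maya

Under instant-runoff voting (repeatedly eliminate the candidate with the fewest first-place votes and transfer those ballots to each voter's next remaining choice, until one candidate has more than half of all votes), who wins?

Uma

Round 1: Hiro 0, Tomás 15, Uma 11, Maya 12, Grace 8, Kira 6. Hiro eliminated.
Round 2: Tomás 15, Uma 11, Maya 12, Grace 8, Kira 6. Kira eliminated.
Round 3: Tomás 15, Uma 17, Maya 12, Grace 8. Grace eliminated.
Round 4: Tomás 23, Uma 17, Maya 12. Maya eliminated.
Round 5: Tomás 23, Uma 29. Uma has a majority (≥27).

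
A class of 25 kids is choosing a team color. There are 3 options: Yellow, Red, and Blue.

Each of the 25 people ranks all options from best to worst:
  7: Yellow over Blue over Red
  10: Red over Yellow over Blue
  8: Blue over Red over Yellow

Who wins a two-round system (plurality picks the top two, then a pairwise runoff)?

Blue

Round 1 first-place votes: Yellow 7, Red 10, Blue 8. Red and Blue advance.
Runoff: Red is ranked above Blue on 10 ballots, Blue above Red on 15.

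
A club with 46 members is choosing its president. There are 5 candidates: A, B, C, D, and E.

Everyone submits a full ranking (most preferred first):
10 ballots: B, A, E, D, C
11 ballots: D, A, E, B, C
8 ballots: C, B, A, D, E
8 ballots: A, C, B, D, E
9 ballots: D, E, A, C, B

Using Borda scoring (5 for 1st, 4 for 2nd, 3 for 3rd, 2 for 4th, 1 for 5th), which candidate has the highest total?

A: 10×4 + 11×4 + 8×3 + 8×5 + 9×3 = 175
B: 10×5 + 11×2 + 8×4 + 8×3 + 9×1 = 137
C: 10×1 + 11×1 + 8×5 + 8×4 + 9×2 = 111
D: 10×2 + 11×5 + 8×2 + 8×2 + 9×5 = 152
E: 10×3 + 11×3 + 8×1 + 8×1 + 9×4 = 115

A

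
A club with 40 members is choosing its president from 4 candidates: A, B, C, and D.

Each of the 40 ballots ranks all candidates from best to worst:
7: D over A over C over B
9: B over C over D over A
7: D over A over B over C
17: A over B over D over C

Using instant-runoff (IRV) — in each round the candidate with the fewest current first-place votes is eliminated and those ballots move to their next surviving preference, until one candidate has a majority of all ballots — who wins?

Round 1: A 17, B 9, C 0, D 14. C eliminated.
Round 2: A 17, B 9, D 14. B eliminated.
Round 3: A 17, D 23. D has a majority (≥21).

D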